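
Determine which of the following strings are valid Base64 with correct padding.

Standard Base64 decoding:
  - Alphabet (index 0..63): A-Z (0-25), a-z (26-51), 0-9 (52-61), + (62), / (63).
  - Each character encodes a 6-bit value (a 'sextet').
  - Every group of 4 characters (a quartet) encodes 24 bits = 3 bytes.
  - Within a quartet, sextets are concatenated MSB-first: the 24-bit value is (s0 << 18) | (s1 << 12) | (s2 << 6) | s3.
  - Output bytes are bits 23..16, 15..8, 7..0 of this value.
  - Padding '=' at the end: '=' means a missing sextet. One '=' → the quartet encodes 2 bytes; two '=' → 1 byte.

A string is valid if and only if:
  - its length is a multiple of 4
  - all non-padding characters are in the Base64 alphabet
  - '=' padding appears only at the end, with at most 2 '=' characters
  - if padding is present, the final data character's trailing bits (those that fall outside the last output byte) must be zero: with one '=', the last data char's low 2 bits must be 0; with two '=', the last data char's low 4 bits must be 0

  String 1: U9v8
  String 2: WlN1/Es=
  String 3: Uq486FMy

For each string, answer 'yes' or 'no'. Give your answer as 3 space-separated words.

Answer: yes yes yes

Derivation:
String 1: 'U9v8' → valid
String 2: 'WlN1/Es=' → valid
String 3: 'Uq486FMy' → valid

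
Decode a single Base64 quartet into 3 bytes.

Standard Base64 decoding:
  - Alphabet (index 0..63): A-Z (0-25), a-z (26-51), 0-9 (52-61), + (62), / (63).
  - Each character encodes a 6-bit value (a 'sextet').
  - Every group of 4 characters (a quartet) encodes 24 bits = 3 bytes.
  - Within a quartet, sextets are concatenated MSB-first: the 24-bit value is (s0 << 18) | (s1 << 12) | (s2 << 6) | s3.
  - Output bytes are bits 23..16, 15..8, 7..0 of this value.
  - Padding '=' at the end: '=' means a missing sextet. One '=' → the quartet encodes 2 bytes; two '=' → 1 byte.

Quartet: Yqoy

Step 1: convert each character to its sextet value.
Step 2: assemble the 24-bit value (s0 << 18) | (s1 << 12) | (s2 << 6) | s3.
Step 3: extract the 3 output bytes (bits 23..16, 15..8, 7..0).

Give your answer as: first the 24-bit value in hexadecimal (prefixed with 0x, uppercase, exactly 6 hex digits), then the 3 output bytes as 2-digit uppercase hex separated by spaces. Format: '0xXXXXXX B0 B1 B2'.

Sextets: Y=24, q=42, o=40, y=50
24-bit: (24<<18) | (42<<12) | (40<<6) | 50
      = 0x600000 | 0x02A000 | 0x000A00 | 0x000032
      = 0x62AA32
Bytes: (v>>16)&0xFF=62, (v>>8)&0xFF=AA, v&0xFF=32

Answer: 0x62AA32 62 AA 32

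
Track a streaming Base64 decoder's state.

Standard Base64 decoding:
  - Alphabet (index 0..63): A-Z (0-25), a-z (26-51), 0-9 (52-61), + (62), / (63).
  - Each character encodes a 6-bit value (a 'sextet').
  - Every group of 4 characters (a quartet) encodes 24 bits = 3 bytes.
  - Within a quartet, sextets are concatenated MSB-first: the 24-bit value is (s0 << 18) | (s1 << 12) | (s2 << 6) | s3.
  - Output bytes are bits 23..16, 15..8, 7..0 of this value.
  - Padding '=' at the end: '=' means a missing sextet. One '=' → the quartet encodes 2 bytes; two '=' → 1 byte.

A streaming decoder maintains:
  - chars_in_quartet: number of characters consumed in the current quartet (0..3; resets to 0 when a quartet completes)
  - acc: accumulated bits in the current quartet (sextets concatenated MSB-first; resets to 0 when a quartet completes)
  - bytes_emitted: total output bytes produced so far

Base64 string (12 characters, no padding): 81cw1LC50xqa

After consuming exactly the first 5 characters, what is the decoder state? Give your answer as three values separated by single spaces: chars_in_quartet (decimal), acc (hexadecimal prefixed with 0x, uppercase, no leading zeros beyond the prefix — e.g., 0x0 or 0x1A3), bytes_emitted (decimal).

After char 0 ('8'=60): chars_in_quartet=1 acc=0x3C bytes_emitted=0
After char 1 ('1'=53): chars_in_quartet=2 acc=0xF35 bytes_emitted=0
After char 2 ('c'=28): chars_in_quartet=3 acc=0x3CD5C bytes_emitted=0
After char 3 ('w'=48): chars_in_quartet=4 acc=0xF35730 -> emit F3 57 30, reset; bytes_emitted=3
After char 4 ('1'=53): chars_in_quartet=1 acc=0x35 bytes_emitted=3

Answer: 1 0x35 3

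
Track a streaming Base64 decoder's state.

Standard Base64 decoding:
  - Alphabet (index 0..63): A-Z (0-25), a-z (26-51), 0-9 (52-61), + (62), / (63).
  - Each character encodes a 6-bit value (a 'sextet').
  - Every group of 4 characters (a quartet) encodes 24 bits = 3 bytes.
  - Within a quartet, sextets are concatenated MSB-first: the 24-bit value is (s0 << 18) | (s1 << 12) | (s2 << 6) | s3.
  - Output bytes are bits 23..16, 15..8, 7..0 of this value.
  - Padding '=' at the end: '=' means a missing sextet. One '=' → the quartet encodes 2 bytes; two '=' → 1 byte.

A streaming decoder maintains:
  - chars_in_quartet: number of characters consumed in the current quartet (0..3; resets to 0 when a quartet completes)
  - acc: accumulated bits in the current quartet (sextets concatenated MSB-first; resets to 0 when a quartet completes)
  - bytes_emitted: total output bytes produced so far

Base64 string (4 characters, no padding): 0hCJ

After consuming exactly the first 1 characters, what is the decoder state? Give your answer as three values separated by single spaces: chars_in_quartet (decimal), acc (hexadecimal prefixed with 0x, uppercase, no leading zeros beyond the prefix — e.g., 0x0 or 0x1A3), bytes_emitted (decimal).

After char 0 ('0'=52): chars_in_quartet=1 acc=0x34 bytes_emitted=0

Answer: 1 0x34 0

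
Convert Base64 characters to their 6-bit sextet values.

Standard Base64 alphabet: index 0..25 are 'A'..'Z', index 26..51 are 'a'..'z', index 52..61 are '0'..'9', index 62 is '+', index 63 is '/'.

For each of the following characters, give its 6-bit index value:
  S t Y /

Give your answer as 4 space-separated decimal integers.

'S': A..Z range, ord('S') − ord('A') = 18
't': a..z range, 26 + ord('t') − ord('a') = 45
'Y': A..Z range, ord('Y') − ord('A') = 24
'/': index 63

Answer: 18 45 24 63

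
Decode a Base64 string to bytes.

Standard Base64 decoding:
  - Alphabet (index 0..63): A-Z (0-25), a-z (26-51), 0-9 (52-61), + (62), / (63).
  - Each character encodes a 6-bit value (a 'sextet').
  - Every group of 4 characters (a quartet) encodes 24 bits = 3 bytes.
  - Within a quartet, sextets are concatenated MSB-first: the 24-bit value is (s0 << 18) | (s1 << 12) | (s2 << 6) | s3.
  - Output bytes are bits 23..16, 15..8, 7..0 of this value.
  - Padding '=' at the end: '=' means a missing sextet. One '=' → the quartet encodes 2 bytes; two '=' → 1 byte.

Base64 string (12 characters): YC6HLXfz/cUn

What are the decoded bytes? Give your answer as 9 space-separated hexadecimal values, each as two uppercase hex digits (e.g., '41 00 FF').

Answer: 60 2E 87 2D 77 F3 FD C5 27

Derivation:
After char 0 ('Y'=24): chars_in_quartet=1 acc=0x18 bytes_emitted=0
After char 1 ('C'=2): chars_in_quartet=2 acc=0x602 bytes_emitted=0
After char 2 ('6'=58): chars_in_quartet=3 acc=0x180BA bytes_emitted=0
After char 3 ('H'=7): chars_in_quartet=4 acc=0x602E87 -> emit 60 2E 87, reset; bytes_emitted=3
After char 4 ('L'=11): chars_in_quartet=1 acc=0xB bytes_emitted=3
After char 5 ('X'=23): chars_in_quartet=2 acc=0x2D7 bytes_emitted=3
After char 6 ('f'=31): chars_in_quartet=3 acc=0xB5DF bytes_emitted=3
After char 7 ('z'=51): chars_in_quartet=4 acc=0x2D77F3 -> emit 2D 77 F3, reset; bytes_emitted=6
After char 8 ('/'=63): chars_in_quartet=1 acc=0x3F bytes_emitted=6
After char 9 ('c'=28): chars_in_quartet=2 acc=0xFDC bytes_emitted=6
After char 10 ('U'=20): chars_in_quartet=3 acc=0x3F714 bytes_emitted=6
After char 11 ('n'=39): chars_in_quartet=4 acc=0xFDC527 -> emit FD C5 27, reset; bytes_emitted=9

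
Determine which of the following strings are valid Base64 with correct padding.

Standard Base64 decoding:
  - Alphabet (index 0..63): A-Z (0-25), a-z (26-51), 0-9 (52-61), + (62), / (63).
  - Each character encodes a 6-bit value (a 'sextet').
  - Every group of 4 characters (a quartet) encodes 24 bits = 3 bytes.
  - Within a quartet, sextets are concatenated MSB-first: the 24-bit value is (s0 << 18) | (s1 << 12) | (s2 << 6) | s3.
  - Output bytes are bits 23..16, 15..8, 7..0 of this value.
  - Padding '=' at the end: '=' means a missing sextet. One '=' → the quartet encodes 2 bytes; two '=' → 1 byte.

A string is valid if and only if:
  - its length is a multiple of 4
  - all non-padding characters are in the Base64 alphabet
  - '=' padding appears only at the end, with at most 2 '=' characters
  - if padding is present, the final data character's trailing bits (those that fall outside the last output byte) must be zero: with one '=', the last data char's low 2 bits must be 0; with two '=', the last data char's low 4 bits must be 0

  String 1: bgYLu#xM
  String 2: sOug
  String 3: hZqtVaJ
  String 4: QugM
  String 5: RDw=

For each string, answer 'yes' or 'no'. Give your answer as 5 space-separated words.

String 1: 'bgYLu#xM' → invalid (bad char(s): ['#'])
String 2: 'sOug' → valid
String 3: 'hZqtVaJ' → invalid (len=7 not mult of 4)
String 4: 'QugM' → valid
String 5: 'RDw=' → valid

Answer: no yes no yes yes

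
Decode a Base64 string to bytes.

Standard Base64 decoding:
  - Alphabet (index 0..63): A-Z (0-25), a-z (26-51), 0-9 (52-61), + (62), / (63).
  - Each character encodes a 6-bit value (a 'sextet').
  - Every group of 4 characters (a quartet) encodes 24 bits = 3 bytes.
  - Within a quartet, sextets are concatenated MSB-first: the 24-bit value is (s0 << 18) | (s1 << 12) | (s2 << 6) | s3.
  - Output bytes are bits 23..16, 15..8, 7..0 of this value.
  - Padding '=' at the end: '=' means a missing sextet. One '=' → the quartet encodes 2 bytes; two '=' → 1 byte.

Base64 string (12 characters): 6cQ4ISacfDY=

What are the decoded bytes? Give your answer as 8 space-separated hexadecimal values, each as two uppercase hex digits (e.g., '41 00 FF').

After char 0 ('6'=58): chars_in_quartet=1 acc=0x3A bytes_emitted=0
After char 1 ('c'=28): chars_in_quartet=2 acc=0xE9C bytes_emitted=0
After char 2 ('Q'=16): chars_in_quartet=3 acc=0x3A710 bytes_emitted=0
After char 3 ('4'=56): chars_in_quartet=4 acc=0xE9C438 -> emit E9 C4 38, reset; bytes_emitted=3
After char 4 ('I'=8): chars_in_quartet=1 acc=0x8 bytes_emitted=3
After char 5 ('S'=18): chars_in_quartet=2 acc=0x212 bytes_emitted=3
After char 6 ('a'=26): chars_in_quartet=3 acc=0x849A bytes_emitted=3
After char 7 ('c'=28): chars_in_quartet=4 acc=0x21269C -> emit 21 26 9C, reset; bytes_emitted=6
After char 8 ('f'=31): chars_in_quartet=1 acc=0x1F bytes_emitted=6
After char 9 ('D'=3): chars_in_quartet=2 acc=0x7C3 bytes_emitted=6
After char 10 ('Y'=24): chars_in_quartet=3 acc=0x1F0D8 bytes_emitted=6
Padding '=': partial quartet acc=0x1F0D8 -> emit 7C 36; bytes_emitted=8

Answer: E9 C4 38 21 26 9C 7C 36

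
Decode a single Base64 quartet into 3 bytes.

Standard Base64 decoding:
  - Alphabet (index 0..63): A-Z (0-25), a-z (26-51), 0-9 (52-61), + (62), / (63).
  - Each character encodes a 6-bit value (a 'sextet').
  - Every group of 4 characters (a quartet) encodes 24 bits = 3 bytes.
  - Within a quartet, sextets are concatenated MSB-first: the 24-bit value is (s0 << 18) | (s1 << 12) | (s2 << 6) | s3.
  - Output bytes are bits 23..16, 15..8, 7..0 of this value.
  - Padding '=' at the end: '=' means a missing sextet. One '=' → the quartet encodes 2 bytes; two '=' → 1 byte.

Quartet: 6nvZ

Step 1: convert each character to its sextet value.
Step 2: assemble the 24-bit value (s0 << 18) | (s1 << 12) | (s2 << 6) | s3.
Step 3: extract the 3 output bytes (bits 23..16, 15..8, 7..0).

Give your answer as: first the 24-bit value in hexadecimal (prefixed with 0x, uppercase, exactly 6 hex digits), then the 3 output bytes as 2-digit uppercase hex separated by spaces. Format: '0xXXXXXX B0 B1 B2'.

Sextets: 6=58, n=39, v=47, Z=25
24-bit: (58<<18) | (39<<12) | (47<<6) | 25
      = 0xE80000 | 0x027000 | 0x000BC0 | 0x000019
      = 0xEA7BD9
Bytes: (v>>16)&0xFF=EA, (v>>8)&0xFF=7B, v&0xFF=D9

Answer: 0xEA7BD9 EA 7B D9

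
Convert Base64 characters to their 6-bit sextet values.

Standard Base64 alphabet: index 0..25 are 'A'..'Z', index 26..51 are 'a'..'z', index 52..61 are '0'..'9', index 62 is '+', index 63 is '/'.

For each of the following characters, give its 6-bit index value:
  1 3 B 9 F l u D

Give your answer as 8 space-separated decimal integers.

Answer: 53 55 1 61 5 37 46 3

Derivation:
'1': 0..9 range, 52 + ord('1') − ord('0') = 53
'3': 0..9 range, 52 + ord('3') − ord('0') = 55
'B': A..Z range, ord('B') − ord('A') = 1
'9': 0..9 range, 52 + ord('9') − ord('0') = 61
'F': A..Z range, ord('F') − ord('A') = 5
'l': a..z range, 26 + ord('l') − ord('a') = 37
'u': a..z range, 26 + ord('u') − ord('a') = 46
'D': A..Z range, ord('D') − ord('A') = 3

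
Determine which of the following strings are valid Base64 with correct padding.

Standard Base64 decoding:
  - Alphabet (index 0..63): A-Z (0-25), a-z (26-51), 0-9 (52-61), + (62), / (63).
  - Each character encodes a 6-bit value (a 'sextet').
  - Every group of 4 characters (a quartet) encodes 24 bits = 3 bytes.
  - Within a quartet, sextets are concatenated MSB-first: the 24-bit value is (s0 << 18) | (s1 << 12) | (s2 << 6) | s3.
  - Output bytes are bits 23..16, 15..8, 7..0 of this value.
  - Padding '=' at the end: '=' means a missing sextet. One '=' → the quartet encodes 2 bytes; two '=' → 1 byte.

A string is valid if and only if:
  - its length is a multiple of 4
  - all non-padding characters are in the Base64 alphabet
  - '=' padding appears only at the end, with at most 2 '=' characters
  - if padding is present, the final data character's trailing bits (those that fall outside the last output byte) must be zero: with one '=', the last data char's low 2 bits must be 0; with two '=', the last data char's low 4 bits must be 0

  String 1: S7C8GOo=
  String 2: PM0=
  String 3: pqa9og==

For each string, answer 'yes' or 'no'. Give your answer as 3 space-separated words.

Answer: yes yes yes

Derivation:
String 1: 'S7C8GOo=' → valid
String 2: 'PM0=' → valid
String 3: 'pqa9og==' → valid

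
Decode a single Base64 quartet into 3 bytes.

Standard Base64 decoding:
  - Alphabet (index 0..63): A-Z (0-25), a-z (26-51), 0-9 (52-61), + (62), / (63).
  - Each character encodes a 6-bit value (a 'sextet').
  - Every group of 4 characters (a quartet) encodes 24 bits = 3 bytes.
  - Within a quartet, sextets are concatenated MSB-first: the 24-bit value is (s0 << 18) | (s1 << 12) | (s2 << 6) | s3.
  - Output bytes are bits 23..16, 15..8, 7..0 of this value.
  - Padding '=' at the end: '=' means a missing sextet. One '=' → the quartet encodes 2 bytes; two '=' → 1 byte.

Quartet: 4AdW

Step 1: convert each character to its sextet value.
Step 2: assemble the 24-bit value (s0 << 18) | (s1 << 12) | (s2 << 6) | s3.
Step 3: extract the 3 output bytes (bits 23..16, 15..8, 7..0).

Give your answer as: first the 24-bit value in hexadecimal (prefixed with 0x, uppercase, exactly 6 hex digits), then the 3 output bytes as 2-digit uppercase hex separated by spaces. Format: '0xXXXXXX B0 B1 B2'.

Answer: 0xE00756 E0 07 56

Derivation:
Sextets: 4=56, A=0, d=29, W=22
24-bit: (56<<18) | (0<<12) | (29<<6) | 22
      = 0xE00000 | 0x000000 | 0x000740 | 0x000016
      = 0xE00756
Bytes: (v>>16)&0xFF=E0, (v>>8)&0xFF=07, v&0xFF=56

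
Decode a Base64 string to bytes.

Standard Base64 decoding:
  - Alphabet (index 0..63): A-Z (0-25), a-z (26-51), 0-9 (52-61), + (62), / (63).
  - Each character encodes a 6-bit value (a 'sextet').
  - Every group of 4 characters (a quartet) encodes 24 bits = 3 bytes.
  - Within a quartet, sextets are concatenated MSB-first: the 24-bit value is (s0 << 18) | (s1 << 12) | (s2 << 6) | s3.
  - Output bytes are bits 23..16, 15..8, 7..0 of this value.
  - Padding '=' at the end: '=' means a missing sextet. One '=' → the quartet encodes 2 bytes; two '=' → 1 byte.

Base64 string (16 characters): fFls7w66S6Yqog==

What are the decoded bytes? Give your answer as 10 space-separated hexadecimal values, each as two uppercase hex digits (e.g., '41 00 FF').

After char 0 ('f'=31): chars_in_quartet=1 acc=0x1F bytes_emitted=0
After char 1 ('F'=5): chars_in_quartet=2 acc=0x7C5 bytes_emitted=0
After char 2 ('l'=37): chars_in_quartet=3 acc=0x1F165 bytes_emitted=0
After char 3 ('s'=44): chars_in_quartet=4 acc=0x7C596C -> emit 7C 59 6C, reset; bytes_emitted=3
After char 4 ('7'=59): chars_in_quartet=1 acc=0x3B bytes_emitted=3
After char 5 ('w'=48): chars_in_quartet=2 acc=0xEF0 bytes_emitted=3
After char 6 ('6'=58): chars_in_quartet=3 acc=0x3BC3A bytes_emitted=3
After char 7 ('6'=58): chars_in_quartet=4 acc=0xEF0EBA -> emit EF 0E BA, reset; bytes_emitted=6
After char 8 ('S'=18): chars_in_quartet=1 acc=0x12 bytes_emitted=6
After char 9 ('6'=58): chars_in_quartet=2 acc=0x4BA bytes_emitted=6
After char 10 ('Y'=24): chars_in_quartet=3 acc=0x12E98 bytes_emitted=6
After char 11 ('q'=42): chars_in_quartet=4 acc=0x4BA62A -> emit 4B A6 2A, reset; bytes_emitted=9
After char 12 ('o'=40): chars_in_quartet=1 acc=0x28 bytes_emitted=9
After char 13 ('g'=32): chars_in_quartet=2 acc=0xA20 bytes_emitted=9
Padding '==': partial quartet acc=0xA20 -> emit A2; bytes_emitted=10

Answer: 7C 59 6C EF 0E BA 4B A6 2A A2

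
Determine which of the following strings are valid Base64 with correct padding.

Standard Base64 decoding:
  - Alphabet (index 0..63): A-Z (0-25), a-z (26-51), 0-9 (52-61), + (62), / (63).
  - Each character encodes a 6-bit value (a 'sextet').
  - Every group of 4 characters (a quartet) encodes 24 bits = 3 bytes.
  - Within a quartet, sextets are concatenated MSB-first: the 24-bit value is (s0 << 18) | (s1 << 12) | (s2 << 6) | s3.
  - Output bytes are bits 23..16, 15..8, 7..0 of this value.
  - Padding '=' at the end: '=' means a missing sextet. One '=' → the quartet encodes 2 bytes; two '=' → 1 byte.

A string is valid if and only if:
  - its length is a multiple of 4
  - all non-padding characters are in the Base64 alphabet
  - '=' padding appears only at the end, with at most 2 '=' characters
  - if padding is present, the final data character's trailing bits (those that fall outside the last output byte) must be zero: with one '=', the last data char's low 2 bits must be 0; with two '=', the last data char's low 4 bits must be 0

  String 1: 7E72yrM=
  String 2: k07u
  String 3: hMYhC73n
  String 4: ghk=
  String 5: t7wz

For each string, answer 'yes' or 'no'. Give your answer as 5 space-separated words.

String 1: '7E72yrM=' → valid
String 2: 'k07u' → valid
String 3: 'hMYhC73n' → valid
String 4: 'ghk=' → valid
String 5: 't7wz' → valid

Answer: yes yes yes yes yes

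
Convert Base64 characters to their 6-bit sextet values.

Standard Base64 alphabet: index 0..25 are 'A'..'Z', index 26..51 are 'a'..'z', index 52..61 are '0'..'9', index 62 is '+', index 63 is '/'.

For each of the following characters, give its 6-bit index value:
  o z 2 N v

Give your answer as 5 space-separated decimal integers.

Answer: 40 51 54 13 47

Derivation:
'o': a..z range, 26 + ord('o') − ord('a') = 40
'z': a..z range, 26 + ord('z') − ord('a') = 51
'2': 0..9 range, 52 + ord('2') − ord('0') = 54
'N': A..Z range, ord('N') − ord('A') = 13
'v': a..z range, 26 + ord('v') − ord('a') = 47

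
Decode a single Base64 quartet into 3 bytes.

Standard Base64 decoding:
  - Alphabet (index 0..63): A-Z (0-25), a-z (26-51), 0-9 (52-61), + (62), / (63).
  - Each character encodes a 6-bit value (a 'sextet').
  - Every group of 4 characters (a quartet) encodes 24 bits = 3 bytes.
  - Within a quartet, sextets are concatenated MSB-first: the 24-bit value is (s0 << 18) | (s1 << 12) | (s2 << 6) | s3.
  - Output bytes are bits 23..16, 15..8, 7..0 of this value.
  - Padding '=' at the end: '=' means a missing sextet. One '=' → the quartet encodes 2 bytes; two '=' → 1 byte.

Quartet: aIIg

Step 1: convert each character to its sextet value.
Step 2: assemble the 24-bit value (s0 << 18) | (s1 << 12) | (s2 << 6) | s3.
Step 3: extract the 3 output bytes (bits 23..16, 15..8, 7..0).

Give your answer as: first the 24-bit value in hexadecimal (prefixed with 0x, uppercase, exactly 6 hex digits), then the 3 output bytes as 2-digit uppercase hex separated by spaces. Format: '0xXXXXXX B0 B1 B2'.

Answer: 0x688220 68 82 20

Derivation:
Sextets: a=26, I=8, I=8, g=32
24-bit: (26<<18) | (8<<12) | (8<<6) | 32
      = 0x680000 | 0x008000 | 0x000200 | 0x000020
      = 0x688220
Bytes: (v>>16)&0xFF=68, (v>>8)&0xFF=82, v&0xFF=20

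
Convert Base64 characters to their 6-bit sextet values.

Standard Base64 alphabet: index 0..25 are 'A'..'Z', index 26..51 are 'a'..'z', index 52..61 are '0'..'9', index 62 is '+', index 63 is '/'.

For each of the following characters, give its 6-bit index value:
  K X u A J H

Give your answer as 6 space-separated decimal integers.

Answer: 10 23 46 0 9 7

Derivation:
'K': A..Z range, ord('K') − ord('A') = 10
'X': A..Z range, ord('X') − ord('A') = 23
'u': a..z range, 26 + ord('u') − ord('a') = 46
'A': A..Z range, ord('A') − ord('A') = 0
'J': A..Z range, ord('J') − ord('A') = 9
'H': A..Z range, ord('H') − ord('A') = 7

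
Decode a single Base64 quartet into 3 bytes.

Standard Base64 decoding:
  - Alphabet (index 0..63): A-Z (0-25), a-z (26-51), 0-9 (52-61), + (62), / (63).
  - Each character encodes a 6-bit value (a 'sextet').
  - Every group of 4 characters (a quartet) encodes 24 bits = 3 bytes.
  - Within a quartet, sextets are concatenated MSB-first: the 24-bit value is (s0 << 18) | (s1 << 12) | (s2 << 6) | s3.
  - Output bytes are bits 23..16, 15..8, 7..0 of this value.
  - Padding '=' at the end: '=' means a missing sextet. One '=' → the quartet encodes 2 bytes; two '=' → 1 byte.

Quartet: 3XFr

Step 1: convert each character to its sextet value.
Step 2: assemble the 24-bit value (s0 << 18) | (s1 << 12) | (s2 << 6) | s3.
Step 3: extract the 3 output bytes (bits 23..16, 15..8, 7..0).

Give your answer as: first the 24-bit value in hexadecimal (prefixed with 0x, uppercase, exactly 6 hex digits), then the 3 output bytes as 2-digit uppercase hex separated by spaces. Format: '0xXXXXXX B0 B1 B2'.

Answer: 0xDD716B DD 71 6B

Derivation:
Sextets: 3=55, X=23, F=5, r=43
24-bit: (55<<18) | (23<<12) | (5<<6) | 43
      = 0xDC0000 | 0x017000 | 0x000140 | 0x00002B
      = 0xDD716B
Bytes: (v>>16)&0xFF=DD, (v>>8)&0xFF=71, v&0xFF=6B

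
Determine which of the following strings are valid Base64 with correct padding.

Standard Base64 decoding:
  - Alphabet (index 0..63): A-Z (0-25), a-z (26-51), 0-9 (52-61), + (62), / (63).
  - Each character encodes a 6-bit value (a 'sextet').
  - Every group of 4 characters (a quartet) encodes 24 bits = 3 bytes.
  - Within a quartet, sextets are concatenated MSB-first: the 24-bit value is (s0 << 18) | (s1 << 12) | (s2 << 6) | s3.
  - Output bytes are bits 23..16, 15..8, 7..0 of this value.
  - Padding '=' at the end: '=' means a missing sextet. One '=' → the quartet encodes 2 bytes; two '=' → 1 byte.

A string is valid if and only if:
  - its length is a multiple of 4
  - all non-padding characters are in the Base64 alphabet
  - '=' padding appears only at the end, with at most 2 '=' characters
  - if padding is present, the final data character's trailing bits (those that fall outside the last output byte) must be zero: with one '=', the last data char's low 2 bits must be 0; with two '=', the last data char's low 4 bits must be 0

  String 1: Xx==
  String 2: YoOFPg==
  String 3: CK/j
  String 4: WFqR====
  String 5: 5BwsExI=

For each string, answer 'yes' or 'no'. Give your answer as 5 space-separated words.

String 1: 'Xx==' → invalid (bad trailing bits)
String 2: 'YoOFPg==' → valid
String 3: 'CK/j' → valid
String 4: 'WFqR====' → invalid (4 pad chars (max 2))
String 5: '5BwsExI=' → valid

Answer: no yes yes no yes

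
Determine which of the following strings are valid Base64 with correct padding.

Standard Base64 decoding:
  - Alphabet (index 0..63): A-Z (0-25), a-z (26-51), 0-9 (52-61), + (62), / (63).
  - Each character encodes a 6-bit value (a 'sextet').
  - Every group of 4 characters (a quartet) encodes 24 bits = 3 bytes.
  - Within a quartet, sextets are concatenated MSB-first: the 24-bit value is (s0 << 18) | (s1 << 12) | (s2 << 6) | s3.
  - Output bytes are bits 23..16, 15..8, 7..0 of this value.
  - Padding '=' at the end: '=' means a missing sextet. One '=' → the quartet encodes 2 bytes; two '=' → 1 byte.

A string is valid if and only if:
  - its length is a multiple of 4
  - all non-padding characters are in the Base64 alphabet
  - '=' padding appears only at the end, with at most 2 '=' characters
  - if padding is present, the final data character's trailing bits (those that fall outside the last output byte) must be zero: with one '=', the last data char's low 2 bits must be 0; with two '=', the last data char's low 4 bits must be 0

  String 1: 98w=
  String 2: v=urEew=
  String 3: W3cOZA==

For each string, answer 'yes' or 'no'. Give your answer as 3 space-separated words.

Answer: yes no yes

Derivation:
String 1: '98w=' → valid
String 2: 'v=urEew=' → invalid (bad char(s): ['=']; '=' in middle)
String 3: 'W3cOZA==' → valid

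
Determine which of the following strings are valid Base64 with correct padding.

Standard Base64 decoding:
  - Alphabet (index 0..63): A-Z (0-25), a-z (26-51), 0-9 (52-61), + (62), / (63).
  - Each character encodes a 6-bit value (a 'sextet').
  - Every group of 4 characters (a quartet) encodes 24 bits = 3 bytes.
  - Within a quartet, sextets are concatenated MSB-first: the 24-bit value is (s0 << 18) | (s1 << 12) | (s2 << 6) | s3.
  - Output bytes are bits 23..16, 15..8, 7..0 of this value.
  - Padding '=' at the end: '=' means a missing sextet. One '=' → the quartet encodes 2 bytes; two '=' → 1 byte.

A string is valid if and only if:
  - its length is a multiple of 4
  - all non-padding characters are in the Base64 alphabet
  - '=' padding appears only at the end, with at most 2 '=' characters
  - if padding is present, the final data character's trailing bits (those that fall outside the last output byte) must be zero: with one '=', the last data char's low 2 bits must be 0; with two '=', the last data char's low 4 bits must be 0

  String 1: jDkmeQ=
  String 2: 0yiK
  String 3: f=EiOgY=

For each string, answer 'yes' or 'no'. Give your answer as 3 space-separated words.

String 1: 'jDkmeQ=' → invalid (len=7 not mult of 4)
String 2: '0yiK' → valid
String 3: 'f=EiOgY=' → invalid (bad char(s): ['=']; '=' in middle)

Answer: no yes no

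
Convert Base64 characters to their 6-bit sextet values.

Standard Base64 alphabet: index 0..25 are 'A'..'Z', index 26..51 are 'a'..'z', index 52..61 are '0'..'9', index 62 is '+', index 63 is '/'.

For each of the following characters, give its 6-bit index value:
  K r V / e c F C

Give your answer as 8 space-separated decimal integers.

'K': A..Z range, ord('K') − ord('A') = 10
'r': a..z range, 26 + ord('r') − ord('a') = 43
'V': A..Z range, ord('V') − ord('A') = 21
'/': index 63
'e': a..z range, 26 + ord('e') − ord('a') = 30
'c': a..z range, 26 + ord('c') − ord('a') = 28
'F': A..Z range, ord('F') − ord('A') = 5
'C': A..Z range, ord('C') − ord('A') = 2

Answer: 10 43 21 63 30 28 5 2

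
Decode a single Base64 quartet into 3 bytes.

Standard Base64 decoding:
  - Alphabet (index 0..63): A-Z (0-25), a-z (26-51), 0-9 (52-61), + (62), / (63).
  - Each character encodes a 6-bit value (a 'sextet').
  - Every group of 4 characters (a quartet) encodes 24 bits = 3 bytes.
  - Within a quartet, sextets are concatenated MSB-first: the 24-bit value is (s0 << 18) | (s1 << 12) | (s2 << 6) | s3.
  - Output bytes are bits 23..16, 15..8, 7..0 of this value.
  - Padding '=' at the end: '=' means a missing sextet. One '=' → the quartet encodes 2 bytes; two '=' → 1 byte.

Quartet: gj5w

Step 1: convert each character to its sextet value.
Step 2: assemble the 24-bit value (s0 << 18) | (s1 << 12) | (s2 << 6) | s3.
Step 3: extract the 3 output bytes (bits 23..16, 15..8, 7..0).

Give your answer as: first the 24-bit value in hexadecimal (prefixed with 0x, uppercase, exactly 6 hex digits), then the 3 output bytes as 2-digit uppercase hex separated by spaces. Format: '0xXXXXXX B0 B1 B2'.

Answer: 0x823E70 82 3E 70

Derivation:
Sextets: g=32, j=35, 5=57, w=48
24-bit: (32<<18) | (35<<12) | (57<<6) | 48
      = 0x800000 | 0x023000 | 0x000E40 | 0x000030
      = 0x823E70
Bytes: (v>>16)&0xFF=82, (v>>8)&0xFF=3E, v&0xFF=70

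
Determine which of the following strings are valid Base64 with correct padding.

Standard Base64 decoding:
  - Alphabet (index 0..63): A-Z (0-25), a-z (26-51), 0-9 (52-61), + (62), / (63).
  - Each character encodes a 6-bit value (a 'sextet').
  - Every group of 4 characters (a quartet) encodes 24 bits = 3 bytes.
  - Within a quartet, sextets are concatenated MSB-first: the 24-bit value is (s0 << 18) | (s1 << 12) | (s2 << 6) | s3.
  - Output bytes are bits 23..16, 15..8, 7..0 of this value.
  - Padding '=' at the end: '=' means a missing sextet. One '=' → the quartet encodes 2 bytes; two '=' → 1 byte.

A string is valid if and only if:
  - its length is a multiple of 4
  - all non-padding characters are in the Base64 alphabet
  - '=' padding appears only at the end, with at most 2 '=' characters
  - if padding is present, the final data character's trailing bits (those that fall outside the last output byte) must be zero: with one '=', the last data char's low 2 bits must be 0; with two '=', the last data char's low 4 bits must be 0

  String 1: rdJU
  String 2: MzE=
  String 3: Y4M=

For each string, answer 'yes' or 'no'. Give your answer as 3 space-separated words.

Answer: yes yes yes

Derivation:
String 1: 'rdJU' → valid
String 2: 'MzE=' → valid
String 3: 'Y4M=' → valid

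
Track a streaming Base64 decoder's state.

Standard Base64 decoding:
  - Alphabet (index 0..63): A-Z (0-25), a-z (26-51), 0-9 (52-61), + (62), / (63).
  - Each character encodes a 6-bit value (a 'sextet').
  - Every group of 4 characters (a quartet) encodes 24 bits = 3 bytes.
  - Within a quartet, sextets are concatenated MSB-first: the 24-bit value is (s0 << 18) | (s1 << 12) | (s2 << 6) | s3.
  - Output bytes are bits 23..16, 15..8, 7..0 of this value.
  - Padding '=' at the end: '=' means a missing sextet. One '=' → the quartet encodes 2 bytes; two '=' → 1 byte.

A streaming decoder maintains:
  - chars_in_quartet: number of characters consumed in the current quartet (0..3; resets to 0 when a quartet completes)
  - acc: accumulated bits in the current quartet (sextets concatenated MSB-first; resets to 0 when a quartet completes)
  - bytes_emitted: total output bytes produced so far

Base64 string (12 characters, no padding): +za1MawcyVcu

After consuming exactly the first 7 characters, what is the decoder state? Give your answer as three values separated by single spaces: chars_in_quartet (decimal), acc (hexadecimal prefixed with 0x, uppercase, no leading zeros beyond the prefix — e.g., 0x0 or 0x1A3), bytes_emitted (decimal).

Answer: 3 0xC6B0 3

Derivation:
After char 0 ('+'=62): chars_in_quartet=1 acc=0x3E bytes_emitted=0
After char 1 ('z'=51): chars_in_quartet=2 acc=0xFB3 bytes_emitted=0
After char 2 ('a'=26): chars_in_quartet=3 acc=0x3ECDA bytes_emitted=0
After char 3 ('1'=53): chars_in_quartet=4 acc=0xFB36B5 -> emit FB 36 B5, reset; bytes_emitted=3
After char 4 ('M'=12): chars_in_quartet=1 acc=0xC bytes_emitted=3
After char 5 ('a'=26): chars_in_quartet=2 acc=0x31A bytes_emitted=3
After char 6 ('w'=48): chars_in_quartet=3 acc=0xC6B0 bytes_emitted=3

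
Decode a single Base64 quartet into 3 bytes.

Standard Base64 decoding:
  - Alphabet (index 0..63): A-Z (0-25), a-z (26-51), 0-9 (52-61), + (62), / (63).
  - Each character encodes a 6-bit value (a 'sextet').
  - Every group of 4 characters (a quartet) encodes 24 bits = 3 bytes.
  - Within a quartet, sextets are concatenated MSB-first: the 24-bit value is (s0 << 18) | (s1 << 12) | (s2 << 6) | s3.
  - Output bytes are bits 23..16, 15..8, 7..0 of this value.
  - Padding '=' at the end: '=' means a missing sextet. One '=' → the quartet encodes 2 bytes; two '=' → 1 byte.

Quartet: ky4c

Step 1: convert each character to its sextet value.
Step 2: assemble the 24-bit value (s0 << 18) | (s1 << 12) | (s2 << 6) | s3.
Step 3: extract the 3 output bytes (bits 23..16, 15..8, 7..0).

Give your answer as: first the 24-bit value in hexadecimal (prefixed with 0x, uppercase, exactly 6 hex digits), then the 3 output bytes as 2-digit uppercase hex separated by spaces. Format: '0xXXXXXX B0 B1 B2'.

Sextets: k=36, y=50, 4=56, c=28
24-bit: (36<<18) | (50<<12) | (56<<6) | 28
      = 0x900000 | 0x032000 | 0x000E00 | 0x00001C
      = 0x932E1C
Bytes: (v>>16)&0xFF=93, (v>>8)&0xFF=2E, v&0xFF=1C

Answer: 0x932E1C 93 2E 1C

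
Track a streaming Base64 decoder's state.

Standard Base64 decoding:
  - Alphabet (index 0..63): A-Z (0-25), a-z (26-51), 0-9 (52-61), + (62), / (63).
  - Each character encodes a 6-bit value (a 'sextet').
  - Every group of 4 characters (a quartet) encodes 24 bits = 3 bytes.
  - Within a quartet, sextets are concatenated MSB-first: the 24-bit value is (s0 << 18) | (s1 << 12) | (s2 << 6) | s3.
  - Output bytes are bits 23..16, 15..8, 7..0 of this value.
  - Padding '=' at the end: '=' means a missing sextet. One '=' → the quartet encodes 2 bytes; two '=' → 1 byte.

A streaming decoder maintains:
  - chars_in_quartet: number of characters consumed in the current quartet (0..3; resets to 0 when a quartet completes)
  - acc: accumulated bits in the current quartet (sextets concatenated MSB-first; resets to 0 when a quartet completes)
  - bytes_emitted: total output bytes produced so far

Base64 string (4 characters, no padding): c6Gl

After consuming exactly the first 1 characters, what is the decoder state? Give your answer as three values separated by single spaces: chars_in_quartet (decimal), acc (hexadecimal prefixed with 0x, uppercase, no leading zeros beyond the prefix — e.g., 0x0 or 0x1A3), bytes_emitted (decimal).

After char 0 ('c'=28): chars_in_quartet=1 acc=0x1C bytes_emitted=0

Answer: 1 0x1C 0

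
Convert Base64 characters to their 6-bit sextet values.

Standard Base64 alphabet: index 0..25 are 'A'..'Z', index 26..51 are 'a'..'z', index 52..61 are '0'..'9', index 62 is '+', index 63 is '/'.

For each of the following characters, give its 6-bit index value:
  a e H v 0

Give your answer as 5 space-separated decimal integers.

'a': a..z range, 26 + ord('a') − ord('a') = 26
'e': a..z range, 26 + ord('e') − ord('a') = 30
'H': A..Z range, ord('H') − ord('A') = 7
'v': a..z range, 26 + ord('v') − ord('a') = 47
'0': 0..9 range, 52 + ord('0') − ord('0') = 52

Answer: 26 30 7 47 52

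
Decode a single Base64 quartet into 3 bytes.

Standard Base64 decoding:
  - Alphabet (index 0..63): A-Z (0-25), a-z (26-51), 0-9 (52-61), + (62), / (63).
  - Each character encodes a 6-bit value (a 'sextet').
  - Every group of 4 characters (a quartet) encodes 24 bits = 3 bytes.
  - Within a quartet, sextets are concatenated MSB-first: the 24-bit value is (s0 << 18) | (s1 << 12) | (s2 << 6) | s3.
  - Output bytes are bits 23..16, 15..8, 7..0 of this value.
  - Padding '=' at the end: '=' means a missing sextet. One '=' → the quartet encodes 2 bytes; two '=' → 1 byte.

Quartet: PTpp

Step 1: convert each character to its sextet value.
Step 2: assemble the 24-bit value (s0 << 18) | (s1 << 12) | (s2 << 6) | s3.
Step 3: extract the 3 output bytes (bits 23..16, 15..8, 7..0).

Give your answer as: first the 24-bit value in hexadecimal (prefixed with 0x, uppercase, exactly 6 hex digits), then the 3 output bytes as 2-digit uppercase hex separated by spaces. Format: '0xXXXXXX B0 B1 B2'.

Answer: 0x3D3A69 3D 3A 69

Derivation:
Sextets: P=15, T=19, p=41, p=41
24-bit: (15<<18) | (19<<12) | (41<<6) | 41
      = 0x3C0000 | 0x013000 | 0x000A40 | 0x000029
      = 0x3D3A69
Bytes: (v>>16)&0xFF=3D, (v>>8)&0xFF=3A, v&0xFF=69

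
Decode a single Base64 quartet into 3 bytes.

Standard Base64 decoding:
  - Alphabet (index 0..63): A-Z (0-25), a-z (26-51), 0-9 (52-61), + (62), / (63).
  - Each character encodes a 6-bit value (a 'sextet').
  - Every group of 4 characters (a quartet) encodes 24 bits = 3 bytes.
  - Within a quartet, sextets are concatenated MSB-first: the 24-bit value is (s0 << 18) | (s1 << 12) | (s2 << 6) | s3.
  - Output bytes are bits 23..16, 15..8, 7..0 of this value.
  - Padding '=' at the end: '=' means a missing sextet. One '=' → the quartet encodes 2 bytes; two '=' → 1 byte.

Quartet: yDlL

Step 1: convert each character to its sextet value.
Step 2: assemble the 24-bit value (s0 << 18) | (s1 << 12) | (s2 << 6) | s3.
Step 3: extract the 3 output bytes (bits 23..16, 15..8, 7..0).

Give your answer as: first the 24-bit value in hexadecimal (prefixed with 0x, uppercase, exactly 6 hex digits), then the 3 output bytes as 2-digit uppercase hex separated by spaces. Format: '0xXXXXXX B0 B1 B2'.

Answer: 0xC8394B C8 39 4B

Derivation:
Sextets: y=50, D=3, l=37, L=11
24-bit: (50<<18) | (3<<12) | (37<<6) | 11
      = 0xC80000 | 0x003000 | 0x000940 | 0x00000B
      = 0xC8394B
Bytes: (v>>16)&0xFF=C8, (v>>8)&0xFF=39, v&0xFF=4B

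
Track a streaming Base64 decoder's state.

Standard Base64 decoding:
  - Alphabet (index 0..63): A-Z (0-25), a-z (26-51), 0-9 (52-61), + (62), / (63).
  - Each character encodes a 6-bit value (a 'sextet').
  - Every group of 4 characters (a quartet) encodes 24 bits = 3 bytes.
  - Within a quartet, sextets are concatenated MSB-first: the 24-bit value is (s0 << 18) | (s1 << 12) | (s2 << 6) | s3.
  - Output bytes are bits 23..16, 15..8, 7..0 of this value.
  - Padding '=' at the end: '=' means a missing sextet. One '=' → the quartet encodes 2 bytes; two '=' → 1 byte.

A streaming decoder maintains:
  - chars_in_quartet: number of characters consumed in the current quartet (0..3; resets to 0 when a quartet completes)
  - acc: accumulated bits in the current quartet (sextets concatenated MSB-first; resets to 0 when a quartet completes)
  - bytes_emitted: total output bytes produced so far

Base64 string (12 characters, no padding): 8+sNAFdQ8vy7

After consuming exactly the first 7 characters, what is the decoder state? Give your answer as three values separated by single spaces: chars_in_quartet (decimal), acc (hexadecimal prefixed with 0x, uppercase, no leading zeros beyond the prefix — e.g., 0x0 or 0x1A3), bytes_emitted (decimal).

After char 0 ('8'=60): chars_in_quartet=1 acc=0x3C bytes_emitted=0
After char 1 ('+'=62): chars_in_quartet=2 acc=0xF3E bytes_emitted=0
After char 2 ('s'=44): chars_in_quartet=3 acc=0x3CFAC bytes_emitted=0
After char 3 ('N'=13): chars_in_quartet=4 acc=0xF3EB0D -> emit F3 EB 0D, reset; bytes_emitted=3
After char 4 ('A'=0): chars_in_quartet=1 acc=0x0 bytes_emitted=3
After char 5 ('F'=5): chars_in_quartet=2 acc=0x5 bytes_emitted=3
After char 6 ('d'=29): chars_in_quartet=3 acc=0x15D bytes_emitted=3

Answer: 3 0x15D 3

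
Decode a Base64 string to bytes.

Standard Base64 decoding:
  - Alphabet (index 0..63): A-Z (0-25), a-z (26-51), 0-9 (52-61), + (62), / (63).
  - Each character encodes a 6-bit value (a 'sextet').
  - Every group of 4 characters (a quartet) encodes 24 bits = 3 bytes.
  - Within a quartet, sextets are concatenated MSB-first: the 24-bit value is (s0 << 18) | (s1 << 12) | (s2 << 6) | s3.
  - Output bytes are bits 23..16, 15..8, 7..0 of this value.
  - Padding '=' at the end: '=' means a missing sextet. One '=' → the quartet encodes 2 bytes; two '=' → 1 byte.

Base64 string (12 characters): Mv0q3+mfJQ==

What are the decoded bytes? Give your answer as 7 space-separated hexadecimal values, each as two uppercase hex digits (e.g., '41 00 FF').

Answer: 32 FD 2A DF E9 9F 25

Derivation:
After char 0 ('M'=12): chars_in_quartet=1 acc=0xC bytes_emitted=0
After char 1 ('v'=47): chars_in_quartet=2 acc=0x32F bytes_emitted=0
After char 2 ('0'=52): chars_in_quartet=3 acc=0xCBF4 bytes_emitted=0
After char 3 ('q'=42): chars_in_quartet=4 acc=0x32FD2A -> emit 32 FD 2A, reset; bytes_emitted=3
After char 4 ('3'=55): chars_in_quartet=1 acc=0x37 bytes_emitted=3
After char 5 ('+'=62): chars_in_quartet=2 acc=0xDFE bytes_emitted=3
After char 6 ('m'=38): chars_in_quartet=3 acc=0x37FA6 bytes_emitted=3
After char 7 ('f'=31): chars_in_quartet=4 acc=0xDFE99F -> emit DF E9 9F, reset; bytes_emitted=6
After char 8 ('J'=9): chars_in_quartet=1 acc=0x9 bytes_emitted=6
After char 9 ('Q'=16): chars_in_quartet=2 acc=0x250 bytes_emitted=6
Padding '==': partial quartet acc=0x250 -> emit 25; bytes_emitted=7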